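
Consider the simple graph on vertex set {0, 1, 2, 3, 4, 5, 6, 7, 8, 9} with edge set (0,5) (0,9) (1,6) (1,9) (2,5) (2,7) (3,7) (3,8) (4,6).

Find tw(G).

A width-1 tree decomposition is:
Bags: B1 = {3, 8}  B2 = {3, 7}  B3 = {2, 7}  B4 = {2, 5}  B5 = {0, 5}  B6 = {0, 9}  B7 = {1, 9}  B8 = {1, 6}  B9 = {4, 6}
Tree: B1–B2, B2–B3, B3–B4, B4–B5, B5–B6, B6–B7, B7–B8, B8–B9
Every bag has size at most 2, so the width is 2 − 1 = 1 and tw(G) ≤ 1. Since G has at least one edge (e.g. 8–3), it is not an edgeless graph, so tw(G) ≥ 1. Combining the bounds, tw(G) = 1.

1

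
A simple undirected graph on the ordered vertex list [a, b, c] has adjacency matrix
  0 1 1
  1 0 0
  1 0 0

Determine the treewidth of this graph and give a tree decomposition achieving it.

Each bag holds 2 vertices, so the decomposition has width 1, which upper-bounds the treewidth. Since G has at least one edge (e.g. c–a), it is not an edgeless graph, so tw(G) ≥ 1. The upper and lower bounds meet at 1, so that is the treewidth.

Treewidth 1.
One such decomposition:
Bags: B1 = {a, c}  B2 = {a, b}
Tree: B1–B2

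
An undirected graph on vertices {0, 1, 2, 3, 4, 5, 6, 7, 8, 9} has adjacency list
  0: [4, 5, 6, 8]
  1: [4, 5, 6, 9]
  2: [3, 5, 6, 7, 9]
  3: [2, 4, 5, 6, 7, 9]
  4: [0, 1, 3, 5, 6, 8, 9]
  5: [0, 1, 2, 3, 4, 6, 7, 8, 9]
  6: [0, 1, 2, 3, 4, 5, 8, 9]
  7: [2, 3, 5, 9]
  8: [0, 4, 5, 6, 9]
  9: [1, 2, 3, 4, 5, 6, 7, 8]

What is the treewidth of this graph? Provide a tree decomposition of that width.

Every bag has size at most 5, so the width is 5 − 1 = 4 and tw(G) ≤ 4. On the other hand G contains the 5-clique {2, 3, 5, 6, 9}. A clique must lie in a single bag of any decomposition, so no decomposition can have width below 4. Therefore the treewidth is 4.

Treewidth 4.
Bags: B1 = {1, 4, 5, 6, 9}  B2 = {3, 4, 5, 6, 9}  B3 = {2, 3, 5, 6, 9}  B4 = {2, 3, 5, 7, 9}  B5 = {4, 5, 6, 8, 9}  B6 = {0, 4, 5, 6, 8}
Tree: B1–B2, B2–B3, B3–B4, B1–B5, B5–B6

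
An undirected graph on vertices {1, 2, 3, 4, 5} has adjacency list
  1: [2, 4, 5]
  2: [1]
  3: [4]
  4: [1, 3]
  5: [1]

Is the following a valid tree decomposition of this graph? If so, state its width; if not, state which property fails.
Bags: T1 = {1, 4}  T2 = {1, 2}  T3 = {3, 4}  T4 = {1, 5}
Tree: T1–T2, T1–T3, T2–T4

Yes; width 1.

Checking the three conditions: (i) the bags cover all of {1, 2, 3, 4, 5}; (ii) for each edge, some bag contains both endpoints; (iii) the bags containing any fixed vertex form a subtree. All hold, so the decomposition is valid with width 2 − 1 = 1.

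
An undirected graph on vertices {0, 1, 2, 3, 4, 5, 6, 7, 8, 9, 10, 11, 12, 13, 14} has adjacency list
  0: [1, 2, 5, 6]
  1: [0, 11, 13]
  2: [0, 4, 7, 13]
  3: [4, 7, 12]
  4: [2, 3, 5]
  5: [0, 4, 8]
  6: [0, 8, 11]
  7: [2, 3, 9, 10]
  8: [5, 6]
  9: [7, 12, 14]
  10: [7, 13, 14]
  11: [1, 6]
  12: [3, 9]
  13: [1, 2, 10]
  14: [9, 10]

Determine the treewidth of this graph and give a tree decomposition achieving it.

Each bag holds 4 vertices, so the decomposition has width 3, which upper-bounds the treewidth. For the lower bound: the 4 vertex sets {6,8,11}, {5}, {0}, {1,2,4,13} are disjoint, each induces a connected subgraph, and every pair is joined by at least one edge of G. Contracting each set to a single vertex therefore yields K_{4} as a minor, and since treewidth is minor-monotone, tw(G) ≥ tw(K_{4}) = 3. Hence tw(G) = 3 exactly.

Treewidth 3.
One optimal decomposition is:
Bags: B1 = {5, 6, 8, 11}  B2 = {0, 5, 6, 11}  B3 = {0, 1, 5, 11}  B4 = {0, 1, 4, 5}  B5 = {0, 1, 2, 4}  B6 = {1, 2, 4, 13}  B7 = {2, 3, 4, 13}  B8 = {2, 3, 7, 13}  B9 = {3, 7, 10, 13}  B10 = {3, 7, 10, 12}  B11 = {7, 9, 10, 12}  B12 = {9, 10, 12, 14}
Tree: B1–B2, B2–B3, B3–B4, B4–B5, B5–B6, B6–B7, B7–B8, B8–B9, B9–B10, B10–B11, B11–B12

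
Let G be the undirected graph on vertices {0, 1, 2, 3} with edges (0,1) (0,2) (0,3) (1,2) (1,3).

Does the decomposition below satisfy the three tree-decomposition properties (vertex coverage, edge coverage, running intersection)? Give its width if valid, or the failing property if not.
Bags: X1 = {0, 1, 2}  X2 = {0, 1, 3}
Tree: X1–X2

Every vertex of G appears in some bag (union = {0, 1, 2, 3}); every edge is covered by a bag; and for each vertex v the set of bags containing v is connected in the bag tree. The decomposition is therefore valid. The largest bag has 3 vertices, so the width is 2.

Yes; width 2.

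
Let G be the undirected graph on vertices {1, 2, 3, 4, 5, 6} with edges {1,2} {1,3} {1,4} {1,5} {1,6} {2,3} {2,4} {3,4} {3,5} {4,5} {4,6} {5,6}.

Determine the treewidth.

A width-3 tree decomposition is:
Bags: B1 = {1, 3, 4, 5}  B2 = {1, 4, 5, 6}  B3 = {1, 2, 3, 4}
Tree: B1–B2, B1–B3
The largest bag has 4 vertices, giving width 3; this decomposition certifies tw(G) ≤ 3. For the lower bound, the 4 vertices {1, 2, 3, 4} are pairwise adjacent, and any tree decomposition puts a clique entirely inside one bag — forcing width ≥ 3. The upper and lower bounds meet at 3, so that is the treewidth.

3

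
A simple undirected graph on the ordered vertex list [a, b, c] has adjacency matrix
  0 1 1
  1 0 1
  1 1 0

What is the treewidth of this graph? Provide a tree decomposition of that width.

A single bag containing all 3 vertices is trivially a valid decomposition of width 2. Conversely, {a, b, c} is a clique of size 3, and the vertices of any clique must share a bag in every tree decomposition; so some bag has ≥ 3 vertices and tw(G) ≥ 2. Therefore the treewidth is 2.

Treewidth 2.
One such decomposition:
Bags: B1 = {a, b, c}
Tree: (single bag)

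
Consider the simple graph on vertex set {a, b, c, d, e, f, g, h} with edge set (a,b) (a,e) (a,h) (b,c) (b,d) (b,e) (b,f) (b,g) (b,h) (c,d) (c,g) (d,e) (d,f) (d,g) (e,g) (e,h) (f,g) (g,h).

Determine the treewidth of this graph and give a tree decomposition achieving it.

Every bag has size at most 4, so the width is 4 − 1 = 3 and tw(G) ≤ 3. For the lower bound, the 4 vertices {b, d, e, g} are pairwise adjacent, and any tree decomposition puts a clique entirely inside one bag — forcing width ≥ 3. Combining the bounds, tw(G) = 3.

Treewidth 3.
Bags: B1 = {b, d, e, g}  B2 = {b, e, g, h}  B3 = {b, d, f, g}  B4 = {b, c, d, g}  B5 = {a, b, e, h}
Tree: B1–B2, B1–B3, B3–B4, B2–B5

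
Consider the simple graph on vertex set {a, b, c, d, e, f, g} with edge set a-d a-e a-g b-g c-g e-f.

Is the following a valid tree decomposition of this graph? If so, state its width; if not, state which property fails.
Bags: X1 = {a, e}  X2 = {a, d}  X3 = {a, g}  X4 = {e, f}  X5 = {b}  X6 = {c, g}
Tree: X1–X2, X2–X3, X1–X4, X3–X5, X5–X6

A tree decomposition must satisfy three properties: every vertex lies in some bag; for every edge, both endpoints lie together in some bag; and for every vertex, the bags containing it form a connected subtree. Here edge (g,b) lies in no bag, so the decomposition is invalid.

No — edge (g,b) lies in no bag.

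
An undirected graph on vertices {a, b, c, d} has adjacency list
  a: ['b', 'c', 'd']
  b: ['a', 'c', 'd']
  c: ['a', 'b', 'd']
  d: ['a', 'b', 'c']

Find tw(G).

3

A width-3 tree decomposition is:
Bags: B1 = {a, b, c, d}
Tree: (single bag)
A single bag containing all 4 vertices is trivially a valid decomposition of width 3. Conversely, {a, b, c, d} is a clique of size 4, and the vertices of any clique must share a bag in every tree decomposition; so some bag has ≥ 4 vertices and tw(G) ≥ 3. Combining the bounds, tw(G) = 3.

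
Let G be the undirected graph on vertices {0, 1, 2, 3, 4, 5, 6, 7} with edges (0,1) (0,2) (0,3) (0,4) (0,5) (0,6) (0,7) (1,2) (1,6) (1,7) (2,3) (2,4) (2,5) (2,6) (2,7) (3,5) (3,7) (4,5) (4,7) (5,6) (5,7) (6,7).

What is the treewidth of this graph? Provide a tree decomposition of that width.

The largest bag has 5 vertices, giving width 4; this decomposition certifies tw(G) ≤ 4. For the lower bound, the 5 vertices {0, 1, 2, 6, 7} are pairwise adjacent, and any tree decomposition puts a clique entirely inside one bag — forcing width ≥ 4. Hence tw(G) = 4 exactly.

Treewidth 4.
Bags: B1 = {0, 2, 4, 5, 7}  B2 = {0, 2, 5, 6, 7}  B3 = {0, 1, 2, 6, 7}  B4 = {0, 2, 3, 5, 7}
Tree: B1–B2, B2–B3, B1–B4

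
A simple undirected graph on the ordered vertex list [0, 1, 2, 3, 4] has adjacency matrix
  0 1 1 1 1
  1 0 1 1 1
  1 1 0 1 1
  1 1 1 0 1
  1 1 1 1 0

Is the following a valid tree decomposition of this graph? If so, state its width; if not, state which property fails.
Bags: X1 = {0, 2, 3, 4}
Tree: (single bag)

A tree decomposition must satisfy three properties: every vertex lies in some bag; for every edge, both endpoints lie together in some bag; and for every vertex, the bags containing it form a connected subtree. Here vertex 1 appears in no bag, so the decomposition is invalid.

No — vertex 1 appears in no bag.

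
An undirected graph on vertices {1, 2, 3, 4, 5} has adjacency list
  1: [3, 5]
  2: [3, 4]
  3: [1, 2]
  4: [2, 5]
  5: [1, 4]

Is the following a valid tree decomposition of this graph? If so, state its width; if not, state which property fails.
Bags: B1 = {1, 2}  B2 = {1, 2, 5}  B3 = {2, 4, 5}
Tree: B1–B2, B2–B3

A tree decomposition must satisfy three properties: every vertex lies in some bag; for every edge, both endpoints lie together in some bag; and for every vertex, the bags containing it form a connected subtree. Here vertex 3 appears in no bag, so the decomposition is invalid.

No — vertex 3 appears in no bag.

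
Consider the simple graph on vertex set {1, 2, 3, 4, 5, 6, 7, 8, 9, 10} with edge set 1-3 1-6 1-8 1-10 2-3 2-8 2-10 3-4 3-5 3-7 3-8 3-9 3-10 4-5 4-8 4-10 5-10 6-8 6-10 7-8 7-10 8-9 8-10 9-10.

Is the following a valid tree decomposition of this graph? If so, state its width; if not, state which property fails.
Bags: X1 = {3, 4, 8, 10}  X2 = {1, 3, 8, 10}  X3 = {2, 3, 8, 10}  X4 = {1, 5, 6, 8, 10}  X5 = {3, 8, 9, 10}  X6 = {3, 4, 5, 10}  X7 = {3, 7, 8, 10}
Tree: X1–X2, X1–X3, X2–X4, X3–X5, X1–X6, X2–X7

A tree decomposition must satisfy three properties: every vertex lies in some bag; for every edge, both endpoints lie together in some bag; and for every vertex, the bags containing it form a connected subtree. Here bags containing vertex 5 are not connected in the tree, so the decomposition is invalid.

No — bags containing vertex 5 are not connected in the tree.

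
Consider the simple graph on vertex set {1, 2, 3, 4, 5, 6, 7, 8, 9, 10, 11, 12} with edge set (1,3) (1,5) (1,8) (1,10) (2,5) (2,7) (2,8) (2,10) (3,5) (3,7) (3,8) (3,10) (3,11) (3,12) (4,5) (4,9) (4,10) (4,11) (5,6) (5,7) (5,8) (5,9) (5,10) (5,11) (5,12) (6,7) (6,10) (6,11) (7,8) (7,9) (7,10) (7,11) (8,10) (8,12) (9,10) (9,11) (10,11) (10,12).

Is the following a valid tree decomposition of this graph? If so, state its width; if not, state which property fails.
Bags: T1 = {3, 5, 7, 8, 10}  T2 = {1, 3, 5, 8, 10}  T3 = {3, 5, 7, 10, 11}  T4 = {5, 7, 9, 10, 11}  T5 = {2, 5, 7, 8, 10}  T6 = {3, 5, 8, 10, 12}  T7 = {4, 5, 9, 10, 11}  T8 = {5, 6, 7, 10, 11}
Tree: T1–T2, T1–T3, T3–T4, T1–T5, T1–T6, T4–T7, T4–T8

Vertex coverage: the bags together contain {1, 2, 3, 4, 5, 6, 7, 8, 9, 10, 11, 12}, the full vertex set. Edge coverage: each edge of G has both endpoints in at least one bag. Running intersection: for every vertex, the bags containing it form a connected subtree. All three properties hold, so this is a valid tree decomposition of width max|bag| − 1 = 4, and hence tw(G) ≤ 4.

Yes; width 4.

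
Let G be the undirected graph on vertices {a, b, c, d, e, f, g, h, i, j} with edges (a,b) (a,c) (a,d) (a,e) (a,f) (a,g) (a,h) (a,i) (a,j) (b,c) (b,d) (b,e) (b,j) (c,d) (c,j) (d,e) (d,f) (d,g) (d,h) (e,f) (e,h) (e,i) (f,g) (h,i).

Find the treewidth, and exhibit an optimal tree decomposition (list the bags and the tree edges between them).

The largest bag has 4 vertices, giving width 3; this decomposition certifies tw(G) ≤ 3. For the lower bound, the 4 vertices {a, d, f, g} are pairwise adjacent, and any tree decomposition puts a clique entirely inside one bag — forcing width ≥ 3. Therefore the treewidth is 3.

Treewidth 3.
One optimal decomposition is:
Bags: B1 = {a, b, c, d}  B2 = {a, b, d, e}  B3 = {a, d, e, f}  B4 = {a, d, f, g}  B5 = {a, b, c, j}  B6 = {a, d, e, h}  B7 = {a, e, h, i}
Tree: B1–B2, B2–B3, B3–B4, B1–B5, B2–B6, B6–B7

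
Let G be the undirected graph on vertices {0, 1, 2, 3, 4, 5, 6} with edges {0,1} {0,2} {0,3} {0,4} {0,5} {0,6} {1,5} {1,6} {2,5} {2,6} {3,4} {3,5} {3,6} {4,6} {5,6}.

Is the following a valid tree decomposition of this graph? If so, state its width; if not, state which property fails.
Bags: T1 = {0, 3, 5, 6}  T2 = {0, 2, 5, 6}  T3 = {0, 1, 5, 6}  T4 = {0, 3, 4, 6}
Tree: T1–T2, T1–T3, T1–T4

Every vertex of G appears in some bag (union = {0, 1, 2, 3, 4, 5, 6}); every edge is covered by a bag; and for each vertex v the set of bags containing v is connected in the bag tree. The decomposition is therefore valid. The largest bag has 4 vertices, so the width is 3.

Yes; width 3.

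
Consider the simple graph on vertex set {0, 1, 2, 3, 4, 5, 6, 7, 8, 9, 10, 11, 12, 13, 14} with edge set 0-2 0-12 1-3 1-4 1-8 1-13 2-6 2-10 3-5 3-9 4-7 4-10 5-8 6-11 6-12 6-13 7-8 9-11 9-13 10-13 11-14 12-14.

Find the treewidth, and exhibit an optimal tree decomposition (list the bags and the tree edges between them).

The largest bag has 4 vertices, giving width 3; this decomposition certifies tw(G) ≤ 3. For the lower bound: the 4 vertex sets {0,12,14}, {11}, {6}, {2,9,10,13} are disjoint, each induces a connected subgraph, and every pair is joined by at least one edge of G. Contracting each set to a single vertex therefore yields K_{4} as a minor, and since treewidth is minor-monotone, tw(G) ≥ tw(K_{4}) = 3. The upper and lower bounds meet at 3, so that is the treewidth.

Treewidth 3.
One optimal decomposition is:
Bags: B1 = {0, 11, 12, 14}  B2 = {0, 6, 11, 12}  B3 = {0, 2, 6, 11}  B4 = {2, 6, 9, 11}  B5 = {2, 6, 9, 13}  B6 = {2, 9, 10, 13}  B7 = {3, 9, 10, 13}  B8 = {1, 3, 10, 13}  B9 = {1, 3, 4, 10}  B10 = {1, 3, 4, 5}  B11 = {1, 4, 5, 8}  B12 = {4, 5, 7, 8}
Tree: B1–B2, B2–B3, B3–B4, B4–B5, B5–B6, B6–B7, B7–B8, B8–B9, B9–B10, B10–B11, B11–B12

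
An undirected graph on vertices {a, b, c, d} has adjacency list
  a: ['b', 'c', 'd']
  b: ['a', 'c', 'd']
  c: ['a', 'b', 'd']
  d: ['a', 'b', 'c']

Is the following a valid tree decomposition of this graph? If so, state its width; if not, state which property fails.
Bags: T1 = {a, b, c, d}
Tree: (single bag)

Vertex coverage: the bags together contain {a, b, c, d}, the full vertex set. Edge coverage: each edge of G has both endpoints in at least one bag. Running intersection: for every vertex, the bags containing it form a connected subtree. All three properties hold, so this is a valid tree decomposition of width max|bag| − 1 = 3, and hence tw(G) ≤ 3.

Yes; width 3.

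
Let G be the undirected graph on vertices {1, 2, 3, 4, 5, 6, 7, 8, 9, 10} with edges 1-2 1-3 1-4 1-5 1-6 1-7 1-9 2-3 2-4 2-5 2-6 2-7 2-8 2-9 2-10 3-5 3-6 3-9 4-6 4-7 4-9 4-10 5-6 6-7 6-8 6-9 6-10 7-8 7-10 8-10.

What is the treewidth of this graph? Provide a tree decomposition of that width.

Treewidth 4.
One optimal decomposition is:
Bags: B1 = {1, 2, 4, 6, 9}  B2 = {1, 2, 3, 6, 9}  B3 = {1, 2, 4, 6, 7}  B4 = {1, 2, 3, 5, 6}  B5 = {2, 4, 6, 7, 10}  B6 = {2, 6, 7, 8, 10}
Tree: B1–B2, B1–B3, B2–B4, B3–B5, B5–B6

The largest bag has 5 vertices, giving width 4; this decomposition certifies tw(G) ≤ 4. On the other hand G contains the 5-clique {2, 6, 7, 8, 10}. A clique must lie in a single bag of any decomposition, so no decomposition can have width below 4. Therefore the treewidth is 4.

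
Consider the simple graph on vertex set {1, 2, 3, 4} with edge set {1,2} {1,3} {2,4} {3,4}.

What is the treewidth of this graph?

A width-2 tree decomposition is:
Bags: B1 = {1, 2, 3}  B2 = {2, 3, 4}
Tree: B1–B2
Every bag has size at most 3, so the width is 3 − 1 = 2 and tw(G) ≤ 2. For the lower bound, G contains the cycle 3–1–2–4–3, so G is not a forest; only forests have treewidth ≤ 1, hence tw(G) ≥ 2. Combining the bounds, tw(G) = 2.

2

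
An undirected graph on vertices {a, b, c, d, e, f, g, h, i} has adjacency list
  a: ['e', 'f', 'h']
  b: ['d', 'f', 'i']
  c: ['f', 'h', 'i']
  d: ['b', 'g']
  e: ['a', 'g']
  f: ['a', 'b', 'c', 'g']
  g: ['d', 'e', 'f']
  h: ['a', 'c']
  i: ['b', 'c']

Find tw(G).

3

A width-3 tree decomposition is:
Bags: B1 = {b, c, d, i}  B2 = {b, c, d, f}  B3 = {c, d, f, g}  B4 = {c, f, g, h}  B5 = {a, f, g, h}  B6 = {a, e, g, h}
Tree: B1–B2, B2–B3, B3–B4, B4–B5, B5–B6
Every bag has size at most 4, so the width is 4 − 1 = 3 and tw(G) ≤ 3. For the lower bound: the 4 vertex sets {b,d,i}, {c}, {f}, {a,e,g,h} are disjoint, each induces a connected subgraph, and every pair is joined by at least one edge of G. Contracting each set to a single vertex therefore yields K_{4} as a minor, and since treewidth is minor-monotone, tw(G) ≥ tw(K_{4}) = 3. Hence tw(G) = 3 exactly.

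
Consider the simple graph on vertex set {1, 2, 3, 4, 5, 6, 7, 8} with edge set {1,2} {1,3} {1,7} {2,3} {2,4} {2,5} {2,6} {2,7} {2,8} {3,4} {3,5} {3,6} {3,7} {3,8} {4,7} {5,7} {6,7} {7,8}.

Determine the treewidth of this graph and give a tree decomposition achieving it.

Treewidth 3.
One such decomposition:
Bags: B1 = {2, 3, 6, 7}  B2 = {2, 3, 5, 7}  B3 = {2, 3, 4, 7}  B4 = {1, 2, 3, 7}  B5 = {2, 3, 7, 8}
Tree: B1–B2, B1–B3, B1–B4, B3–B5

Each bag holds 4 vertices, so the decomposition has width 3, which upper-bounds the treewidth. For the lower bound, the 4 vertices {1, 2, 3, 7} are pairwise adjacent, and any tree decomposition puts a clique entirely inside one bag — forcing width ≥ 3. Hence tw(G) = 3 exactly.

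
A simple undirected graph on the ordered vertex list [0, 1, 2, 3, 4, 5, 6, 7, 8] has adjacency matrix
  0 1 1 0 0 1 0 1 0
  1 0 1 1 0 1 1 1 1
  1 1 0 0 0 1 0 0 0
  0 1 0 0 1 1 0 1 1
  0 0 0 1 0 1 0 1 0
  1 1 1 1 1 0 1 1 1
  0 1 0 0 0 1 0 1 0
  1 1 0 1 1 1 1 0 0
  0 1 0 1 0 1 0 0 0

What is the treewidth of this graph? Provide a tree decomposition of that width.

Treewidth 3.
One optimal decomposition is:
Bags: B1 = {0, 1, 5, 7}  B2 = {0, 1, 2, 5}  B3 = {1, 3, 5, 7}  B4 = {3, 4, 5, 7}  B5 = {1, 5, 6, 7}  B6 = {1, 3, 5, 8}
Tree: B1–B2, B1–B3, B3–B4, B1–B5, B3–B6

Each bag holds 4 vertices, so the decomposition has width 3, which upper-bounds the treewidth. For the lower bound, the 4 vertices {1, 3, 5, 8} are pairwise adjacent, and any tree decomposition puts a clique entirely inside one bag — forcing width ≥ 3. The upper and lower bounds meet at 3, so that is the treewidth.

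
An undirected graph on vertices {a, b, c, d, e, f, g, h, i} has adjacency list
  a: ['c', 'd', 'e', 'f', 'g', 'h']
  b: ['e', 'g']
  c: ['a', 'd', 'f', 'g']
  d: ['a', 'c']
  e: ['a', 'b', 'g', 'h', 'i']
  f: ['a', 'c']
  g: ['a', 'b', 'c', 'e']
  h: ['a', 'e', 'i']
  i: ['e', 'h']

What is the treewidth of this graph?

2

A width-2 tree decomposition is:
Bags: B1 = {a, e, g}  B2 = {a, e, h}  B3 = {e, h, i}  B4 = {a, c, g}  B5 = {a, c, d}  B6 = {a, c, f}  B7 = {b, e, g}
Tree: B1–B2, B2–B3, B1–B4, B4–B5, B4–B6, B1–B7
Each bag holds 3 vertices, so the decomposition has width 2, which upper-bounds the treewidth. On the other hand G contains the 3-clique {a, e, g}. A clique must lie in a single bag of any decomposition, so no decomposition can have width below 2. Combining the bounds, tw(G) = 2.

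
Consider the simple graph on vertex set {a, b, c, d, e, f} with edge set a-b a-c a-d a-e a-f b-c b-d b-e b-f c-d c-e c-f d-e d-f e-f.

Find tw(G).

A width-5 tree decomposition is:
Bags: B1 = {a, b, c, d, e, f}
Tree: (single bag)
With just one bag of size 6, the width is 6 − 1 = 5, so tw(G) ≤ 5. For the lower bound, the 6 vertices {a, b, c, d, e, f} are pairwise adjacent, and any tree decomposition puts a clique entirely inside one bag — forcing width ≥ 5. Hence tw(G) = 5 exactly.

5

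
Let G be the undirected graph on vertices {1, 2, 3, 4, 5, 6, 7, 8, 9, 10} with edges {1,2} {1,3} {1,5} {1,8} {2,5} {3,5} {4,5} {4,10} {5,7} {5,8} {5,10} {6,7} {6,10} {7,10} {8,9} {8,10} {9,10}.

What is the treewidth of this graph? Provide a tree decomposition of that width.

Treewidth 2.
One optimal decomposition is:
Bags: B1 = {1, 3, 5}  B2 = {1, 5, 8}  B3 = {5, 8, 10}  B4 = {8, 9, 10}  B5 = {4, 5, 10}  B6 = {1, 2, 5}  B7 = {5, 7, 10}  B8 = {6, 7, 10}
Tree: B1–B2, B2–B3, B3–B4, B3–B5, B1–B6, B5–B7, B7–B8

The largest bag has 3 vertices, giving width 2; this decomposition certifies tw(G) ≤ 2. On the other hand G contains the 3-clique {8, 9, 10}. A clique must lie in a single bag of any decomposition, so no decomposition can have width below 2. Combining the bounds, tw(G) = 2.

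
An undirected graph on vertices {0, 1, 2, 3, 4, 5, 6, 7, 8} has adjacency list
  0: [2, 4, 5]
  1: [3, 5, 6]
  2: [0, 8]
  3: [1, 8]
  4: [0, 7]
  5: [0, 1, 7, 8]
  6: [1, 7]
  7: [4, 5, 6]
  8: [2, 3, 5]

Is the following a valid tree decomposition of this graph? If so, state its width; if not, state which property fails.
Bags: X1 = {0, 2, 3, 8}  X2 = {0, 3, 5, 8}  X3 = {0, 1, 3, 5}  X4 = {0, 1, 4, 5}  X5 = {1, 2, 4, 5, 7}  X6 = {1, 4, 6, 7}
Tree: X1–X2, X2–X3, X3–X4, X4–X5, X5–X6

A tree decomposition must satisfy three properties: every vertex lies in some bag; for every edge, both endpoints lie together in some bag; and for every vertex, the bags containing it form a connected subtree. Here bags containing vertex 2 are not connected in the tree, so the decomposition is invalid.

No — bags containing vertex 2 are not connected in the tree.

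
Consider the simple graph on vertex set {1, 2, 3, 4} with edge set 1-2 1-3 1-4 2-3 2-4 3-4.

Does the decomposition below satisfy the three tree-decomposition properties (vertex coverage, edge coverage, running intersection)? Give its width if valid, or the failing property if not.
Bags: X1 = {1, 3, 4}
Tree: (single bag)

A tree decomposition must satisfy three properties: every vertex lies in some bag; for every edge, both endpoints lie together in some bag; and for every vertex, the bags containing it form a connected subtree. Here vertex 2 appears in no bag, so the decomposition is invalid.

No — vertex 2 appears in no bag.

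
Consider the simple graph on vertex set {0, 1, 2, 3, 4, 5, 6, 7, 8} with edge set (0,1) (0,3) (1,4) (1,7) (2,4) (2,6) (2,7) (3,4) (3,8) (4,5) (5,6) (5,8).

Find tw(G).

A width-3 tree decomposition is:
Bags: B1 = {0, 1, 2, 7}  B2 = {0, 1, 2, 4}  B3 = {0, 2, 3, 4}  B4 = {2, 3, 4, 6}  B5 = {3, 4, 5, 6}  B6 = {3, 5, 6, 8}
Tree: B1–B2, B2–B3, B3–B4, B4–B5, B5–B6
The largest bag has 4 vertices, giving width 3; this decomposition certifies tw(G) ≤ 3. For the lower bound: the 4 vertex sets {0,1,7}, {2}, {4}, {3,5,6,8} are disjoint, each induces a connected subgraph, and every pair is joined by at least one edge of G. Contracting each set to a single vertex therefore yields K_{4} as a minor, and since treewidth is minor-monotone, tw(G) ≥ tw(K_{4}) = 3. Therefore the treewidth is 3.

3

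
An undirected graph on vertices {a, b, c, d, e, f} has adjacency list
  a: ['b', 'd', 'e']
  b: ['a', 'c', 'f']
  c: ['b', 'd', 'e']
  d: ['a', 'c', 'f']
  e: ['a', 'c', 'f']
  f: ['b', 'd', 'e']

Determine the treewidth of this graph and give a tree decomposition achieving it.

The largest bag has 4 vertices, giving width 3; this decomposition certifies tw(G) ≤ 3. For the lower bound: the 4 vertex sets {e,f}, {a,b}, {c}, {d} are disjoint, each induces a connected subgraph, and every pair is joined by at least one edge of G. Contracting each set to a single vertex therefore yields K_{4} as a minor, and since treewidth is minor-monotone, tw(G) ≥ tw(K_{4}) = 3. Combining the bounds, tw(G) = 3.

Treewidth 3.
Bags: B1 = {a, c, e, f}  B2 = {a, b, c, f}  B3 = {a, c, d, f}
Tree: B1–B2, B2–B3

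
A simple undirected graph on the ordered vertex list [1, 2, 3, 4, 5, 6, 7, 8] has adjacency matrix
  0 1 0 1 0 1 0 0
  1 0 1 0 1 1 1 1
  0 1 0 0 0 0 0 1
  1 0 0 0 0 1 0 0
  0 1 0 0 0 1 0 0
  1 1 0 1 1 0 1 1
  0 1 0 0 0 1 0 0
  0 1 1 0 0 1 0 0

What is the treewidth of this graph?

2

A width-2 tree decomposition is:
Bags: B1 = {2, 5, 6}  B2 = {1, 2, 6}  B3 = {1, 4, 6}  B4 = {2, 6, 8}  B5 = {2, 3, 8}  B6 = {2, 6, 7}
Tree: B1–B2, B2–B3, B2–B4, B4–B5, B1–B6
Each bag holds 3 vertices, so the decomposition has width 2, which upper-bounds the treewidth. On the other hand G contains the 3-clique {2, 3, 8}. A clique must lie in a single bag of any decomposition, so no decomposition can have width below 2. The upper and lower bounds meet at 2, so that is the treewidth.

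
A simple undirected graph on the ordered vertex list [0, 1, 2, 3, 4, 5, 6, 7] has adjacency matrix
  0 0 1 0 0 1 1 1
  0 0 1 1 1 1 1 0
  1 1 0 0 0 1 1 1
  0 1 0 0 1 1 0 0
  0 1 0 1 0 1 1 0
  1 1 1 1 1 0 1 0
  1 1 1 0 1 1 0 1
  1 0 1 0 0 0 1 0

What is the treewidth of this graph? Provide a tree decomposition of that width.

Each bag holds 4 vertices, so the decomposition has width 3, which upper-bounds the treewidth. On the other hand G contains the 4-clique {0, 2, 5, 6}. A clique must lie in a single bag of any decomposition, so no decomposition can have width below 3. The upper and lower bounds meet at 3, so that is the treewidth.

Treewidth 3.
One such decomposition:
Bags: B1 = {1, 3, 4, 5}  B2 = {1, 4, 5, 6}  B3 = {1, 2, 5, 6}  B4 = {0, 2, 5, 6}  B5 = {0, 2, 6, 7}
Tree: B1–B2, B2–B3, B3–B4, B4–B5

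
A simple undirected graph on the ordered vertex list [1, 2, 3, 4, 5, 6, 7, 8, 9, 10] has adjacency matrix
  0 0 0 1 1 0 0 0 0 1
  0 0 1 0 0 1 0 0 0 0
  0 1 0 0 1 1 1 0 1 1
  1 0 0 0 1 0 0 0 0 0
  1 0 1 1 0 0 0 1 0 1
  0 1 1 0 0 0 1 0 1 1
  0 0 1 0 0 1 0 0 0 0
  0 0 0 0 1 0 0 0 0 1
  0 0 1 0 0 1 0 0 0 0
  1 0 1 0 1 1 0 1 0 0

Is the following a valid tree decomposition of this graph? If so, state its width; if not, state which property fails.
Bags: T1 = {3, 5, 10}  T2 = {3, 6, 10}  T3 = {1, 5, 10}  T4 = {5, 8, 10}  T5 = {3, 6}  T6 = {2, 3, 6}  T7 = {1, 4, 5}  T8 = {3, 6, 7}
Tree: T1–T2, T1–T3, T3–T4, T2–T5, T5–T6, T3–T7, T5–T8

A tree decomposition must satisfy three properties: every vertex lies in some bag; for every edge, both endpoints lie together in some bag; and for every vertex, the bags containing it form a connected subtree. Here vertex 9 appears in no bag, so the decomposition is invalid.

No — vertex 9 appears in no bag.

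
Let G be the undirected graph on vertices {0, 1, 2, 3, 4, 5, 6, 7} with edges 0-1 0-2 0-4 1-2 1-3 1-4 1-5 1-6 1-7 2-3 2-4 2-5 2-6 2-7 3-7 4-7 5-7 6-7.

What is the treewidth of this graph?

A width-3 tree decomposition is:
Bags: B1 = {1, 2, 4, 7}  B2 = {1, 2, 3, 7}  B3 = {0, 1, 2, 4}  B4 = {1, 2, 6, 7}  B5 = {1, 2, 5, 7}
Tree: B1–B2, B1–B3, B1–B4, B1–B5
Every bag has size at most 4, so the width is 4 − 1 = 3 and tw(G) ≤ 3. On the other hand G contains the 4-clique {0, 1, 2, 4}. A clique must lie in a single bag of any decomposition, so no decomposition can have width below 3. Therefore the treewidth is 3.

3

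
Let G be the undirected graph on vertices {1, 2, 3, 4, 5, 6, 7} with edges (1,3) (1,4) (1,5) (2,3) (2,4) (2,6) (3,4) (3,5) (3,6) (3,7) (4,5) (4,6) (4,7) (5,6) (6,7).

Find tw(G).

3

A width-3 tree decomposition is:
Bags: B1 = {2, 3, 4, 6}  B2 = {3, 4, 6, 7}  B3 = {3, 4, 5, 6}  B4 = {1, 3, 4, 5}
Tree: B1–B2, B1–B3, B3–B4
Every bag has size at most 4, so the width is 4 − 1 = 3 and tw(G) ≤ 3. On the other hand G contains the 4-clique {1, 3, 4, 5}. A clique must lie in a single bag of any decomposition, so no decomposition can have width below 3. Combining the bounds, tw(G) = 3.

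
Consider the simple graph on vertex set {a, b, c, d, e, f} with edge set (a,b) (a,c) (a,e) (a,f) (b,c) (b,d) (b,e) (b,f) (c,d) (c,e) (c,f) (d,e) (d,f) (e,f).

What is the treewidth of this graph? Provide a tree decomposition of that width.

Each bag holds 5 vertices, so the decomposition has width 4, which upper-bounds the treewidth. For the lower bound, the 5 vertices {b, c, d, e, f} are pairwise adjacent, and any tree decomposition puts a clique entirely inside one bag — forcing width ≥ 4. Hence tw(G) = 4 exactly.

Treewidth 4.
One such decomposition:
Bags: B1 = {a, b, c, e, f}  B2 = {b, c, d, e, f}
Tree: B1–B2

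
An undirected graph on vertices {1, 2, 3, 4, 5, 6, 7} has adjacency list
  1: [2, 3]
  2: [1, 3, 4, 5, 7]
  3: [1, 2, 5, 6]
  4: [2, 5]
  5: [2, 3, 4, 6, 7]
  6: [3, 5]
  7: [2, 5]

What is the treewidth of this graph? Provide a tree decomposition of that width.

Each bag holds 3 vertices, so the decomposition has width 2, which upper-bounds the treewidth. Conversely, {1, 2, 3} is a clique of size 3, and the vertices of any clique must share a bag in every tree decomposition; so some bag has ≥ 3 vertices and tw(G) ≥ 2. Therefore the treewidth is 2.

Treewidth 2.
One such decomposition:
Bags: B1 = {2, 5, 7}  B2 = {2, 4, 5}  B3 = {2, 3, 5}  B4 = {3, 5, 6}  B5 = {1, 2, 3}
Tree: B1–B2, B1–B3, B3–B4, B3–B5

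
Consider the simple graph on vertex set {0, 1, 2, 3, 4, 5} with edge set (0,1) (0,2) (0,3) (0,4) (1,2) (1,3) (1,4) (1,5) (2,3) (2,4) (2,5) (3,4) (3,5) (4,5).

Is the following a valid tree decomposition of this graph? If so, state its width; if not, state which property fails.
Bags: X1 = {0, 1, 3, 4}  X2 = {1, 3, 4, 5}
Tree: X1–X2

A tree decomposition must satisfy three properties: every vertex lies in some bag; for every edge, both endpoints lie together in some bag; and for every vertex, the bags containing it form a connected subtree. Here vertex 2 appears in no bag, so the decomposition is invalid.

No — vertex 2 appears in no bag.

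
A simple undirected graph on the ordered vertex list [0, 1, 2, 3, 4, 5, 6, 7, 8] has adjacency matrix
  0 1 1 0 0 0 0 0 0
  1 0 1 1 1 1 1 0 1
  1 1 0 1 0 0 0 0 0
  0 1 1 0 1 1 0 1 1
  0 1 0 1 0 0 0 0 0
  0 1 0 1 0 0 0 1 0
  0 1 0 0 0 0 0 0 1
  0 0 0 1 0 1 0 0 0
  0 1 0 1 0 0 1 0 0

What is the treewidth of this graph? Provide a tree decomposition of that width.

Each bag holds 3 vertices, so the decomposition has width 2, which upper-bounds the treewidth. Conversely, {0, 1, 2} is a clique of size 3, and the vertices of any clique must share a bag in every tree decomposition; so some bag has ≥ 3 vertices and tw(G) ≥ 2. Therefore the treewidth is 2.

Treewidth 2.
Bags: B1 = {0, 1, 2}  B2 = {1, 2, 3}  B3 = {1, 3, 8}  B4 = {1, 3, 4}  B5 = {1, 3, 5}  B6 = {1, 6, 8}  B7 = {3, 5, 7}
Tree: B1–B2, B2–B3, B2–B4, B3–B5, B3–B6, B5–B7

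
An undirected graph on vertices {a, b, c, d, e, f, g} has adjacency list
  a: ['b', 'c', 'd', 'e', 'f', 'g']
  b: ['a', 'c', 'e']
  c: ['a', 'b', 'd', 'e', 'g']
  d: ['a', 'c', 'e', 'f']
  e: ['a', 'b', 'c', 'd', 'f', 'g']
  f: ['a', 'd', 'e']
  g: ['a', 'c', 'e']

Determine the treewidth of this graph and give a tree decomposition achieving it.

The largest bag has 4 vertices, giving width 3; this decomposition certifies tw(G) ≤ 3. For the lower bound, the 4 vertices {a, c, d, e} are pairwise adjacent, and any tree decomposition puts a clique entirely inside one bag — forcing width ≥ 3. Combining the bounds, tw(G) = 3.

Treewidth 3.
One such decomposition:
Bags: B1 = {a, d, e, f}  B2 = {a, c, d, e}  B3 = {a, c, e, g}  B4 = {a, b, c, e}
Tree: B1–B2, B2–B3, B3–B4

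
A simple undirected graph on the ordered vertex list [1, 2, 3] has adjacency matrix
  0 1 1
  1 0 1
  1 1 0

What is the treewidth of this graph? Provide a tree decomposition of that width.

With just one bag of size 3, the width is 3 − 1 = 2, so tw(G) ≤ 2. For the lower bound, the 3 vertices {1, 2, 3} are pairwise adjacent, and any tree decomposition puts a clique entirely inside one bag — forcing width ≥ 2. The upper and lower bounds meet at 2, so that is the treewidth.

Treewidth 2.
One such decomposition:
Bags: B1 = {1, 2, 3}
Tree: (single bag)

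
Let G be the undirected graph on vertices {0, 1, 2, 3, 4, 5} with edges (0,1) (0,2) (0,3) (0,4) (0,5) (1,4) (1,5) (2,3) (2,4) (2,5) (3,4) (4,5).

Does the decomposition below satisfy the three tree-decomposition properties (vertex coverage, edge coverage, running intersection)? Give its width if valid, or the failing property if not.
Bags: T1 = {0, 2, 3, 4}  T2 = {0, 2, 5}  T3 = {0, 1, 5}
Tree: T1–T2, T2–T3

A tree decomposition must satisfy three properties: every vertex lies in some bag; for every edge, both endpoints lie together in some bag; and for every vertex, the bags containing it form a connected subtree. Here edge (4,5) lies in no bag, so the decomposition is invalid.

No — edge (4,5) lies in no bag.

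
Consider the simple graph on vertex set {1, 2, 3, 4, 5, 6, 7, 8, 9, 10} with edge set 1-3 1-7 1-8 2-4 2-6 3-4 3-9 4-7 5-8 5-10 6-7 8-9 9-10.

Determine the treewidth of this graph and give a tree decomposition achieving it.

The largest bag has 3 vertices, giving width 2; this decomposition certifies tw(G) ≤ 2. The edges 6–2–4–7–6 form a cycle, so G is not a tree and its treewidth is at least 2. Therefore the treewidth is 2.

Treewidth 2.
One such decomposition:
Bags: B1 = {2, 6, 7}  B2 = {2, 4, 7}  B3 = {1, 4, 7}  B4 = {1, 3, 4}  B5 = {1, 3, 8}  B6 = {3, 8, 9}  B7 = {5, 8, 9}  B8 = {5, 9, 10}
Tree: B1–B2, B2–B3, B3–B4, B4–B5, B5–B6, B6–B7, B7–B8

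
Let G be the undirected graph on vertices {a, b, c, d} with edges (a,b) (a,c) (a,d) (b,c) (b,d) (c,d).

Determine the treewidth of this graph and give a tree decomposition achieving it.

Treewidth 3.
Bags: B1 = {a, b, c, d}
Tree: (single bag)

With just one bag of size 4, the width is 4 − 1 = 3, so tw(G) ≤ 3. For the lower bound, the 4 vertices {a, b, c, d} are pairwise adjacent, and any tree decomposition puts a clique entirely inside one bag — forcing width ≥ 3. The upper and lower bounds meet at 3, so that is the treewidth.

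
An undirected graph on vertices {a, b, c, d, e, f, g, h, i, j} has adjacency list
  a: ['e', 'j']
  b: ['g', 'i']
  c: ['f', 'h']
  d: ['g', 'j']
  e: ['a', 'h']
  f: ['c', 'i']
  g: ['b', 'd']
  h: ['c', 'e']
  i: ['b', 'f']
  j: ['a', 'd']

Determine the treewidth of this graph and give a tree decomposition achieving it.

Treewidth 2.
Bags: B1 = {c, f, i}  B2 = {c, h, i}  B3 = {e, h, i}  B4 = {a, e, i}  B5 = {a, i, j}  B6 = {d, i, j}  B7 = {d, g, i}  B8 = {b, g, i}
Tree: B1–B2, B2–B3, B3–B4, B4–B5, B5–B6, B6–B7, B7–B8

Every bag has size at most 3, so the width is 3 − 1 = 2 and tw(G) ≤ 2. For the lower bound, G contains the cycle i–f–c–h–e–a–j–d–g–b–i, so G is not a forest; only forests have treewidth ≤ 1, hence tw(G) ≥ 2. Hence tw(G) = 2 exactly.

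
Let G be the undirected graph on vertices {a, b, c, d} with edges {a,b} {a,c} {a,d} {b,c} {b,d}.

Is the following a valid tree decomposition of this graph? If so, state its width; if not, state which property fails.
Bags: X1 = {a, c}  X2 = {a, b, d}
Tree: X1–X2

No — edge (b,c) lies in no bag.

A tree decomposition must satisfy three properties: every vertex lies in some bag; for every edge, both endpoints lie together in some bag; and for every vertex, the bags containing it form a connected subtree. Here edge (b,c) lies in no bag, so the decomposition is invalid.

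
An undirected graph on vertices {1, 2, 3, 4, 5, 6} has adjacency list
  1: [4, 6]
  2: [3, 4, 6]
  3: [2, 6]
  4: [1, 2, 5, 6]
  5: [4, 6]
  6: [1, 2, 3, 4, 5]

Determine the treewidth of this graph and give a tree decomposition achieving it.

The largest bag has 3 vertices, giving width 2; this decomposition certifies tw(G) ≤ 2. On the other hand G contains the 3-clique {2, 3, 6}. A clique must lie in a single bag of any decomposition, so no decomposition can have width below 2. Combining the bounds, tw(G) = 2.

Treewidth 2.
One such decomposition:
Bags: B1 = {2, 4, 6}  B2 = {1, 4, 6}  B3 = {4, 5, 6}  B4 = {2, 3, 6}
Tree: B1–B2, B1–B3, B1–B4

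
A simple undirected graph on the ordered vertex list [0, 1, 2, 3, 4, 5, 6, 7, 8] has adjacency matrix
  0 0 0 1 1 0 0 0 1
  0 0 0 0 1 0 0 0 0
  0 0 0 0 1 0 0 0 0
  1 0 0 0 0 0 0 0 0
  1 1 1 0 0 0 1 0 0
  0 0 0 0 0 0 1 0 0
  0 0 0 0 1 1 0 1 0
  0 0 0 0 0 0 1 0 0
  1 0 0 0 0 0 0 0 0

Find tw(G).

1

A width-1 tree decomposition is:
Bags: B1 = {4, 6}  B2 = {1, 4}  B3 = {0, 4}  B4 = {0, 8}  B5 = {5, 6}  B6 = {0, 3}  B7 = {6, 7}  B8 = {2, 4}
Tree: B1–B2, B1–B3, B3–B4, B1–B5, B3–B6, B5–B7, B1–B8
The largest bag has 2 vertices, giving width 1; this decomposition certifies tw(G) ≤ 1. G has an edge, so its treewidth is at least 1. Combining the bounds, tw(G) = 1.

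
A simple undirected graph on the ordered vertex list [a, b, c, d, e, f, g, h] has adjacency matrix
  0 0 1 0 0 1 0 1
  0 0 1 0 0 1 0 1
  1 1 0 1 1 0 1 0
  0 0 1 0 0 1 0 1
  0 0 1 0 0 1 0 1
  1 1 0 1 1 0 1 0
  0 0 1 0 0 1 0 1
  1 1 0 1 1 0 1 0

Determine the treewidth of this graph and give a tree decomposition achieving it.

Treewidth 3.
Bags: B1 = {c, d, f, h}  B2 = {c, e, f, h}  B3 = {b, c, f, h}  B4 = {c, f, g, h}  B5 = {a, c, f, h}
Tree: B1–B2, B2–B3, B3–B4, B4–B5

Every bag has size at most 4, so the width is 4 − 1 = 3 and tw(G) ≤ 3. For the lower bound: the 4 vertex sets {d,h}, {e,f}, {c}, {b} are disjoint, each induces a connected subgraph, and every pair is joined by at least one edge of G. Contracting each set to a single vertex therefore yields K_{4} as a minor, and since treewidth is minor-monotone, tw(G) ≥ tw(K_{4}) = 3. Therefore the treewidth is 3.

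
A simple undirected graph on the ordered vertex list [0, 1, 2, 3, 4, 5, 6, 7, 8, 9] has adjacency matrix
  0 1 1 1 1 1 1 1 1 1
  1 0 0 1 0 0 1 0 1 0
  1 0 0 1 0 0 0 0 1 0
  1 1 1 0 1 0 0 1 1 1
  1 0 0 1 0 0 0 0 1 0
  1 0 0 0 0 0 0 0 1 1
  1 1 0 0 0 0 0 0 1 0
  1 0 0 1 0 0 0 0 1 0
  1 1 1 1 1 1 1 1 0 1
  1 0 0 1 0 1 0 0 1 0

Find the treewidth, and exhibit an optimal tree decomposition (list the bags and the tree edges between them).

Treewidth 3.
One such decomposition:
Bags: B1 = {0, 1, 3, 8}  B2 = {0, 3, 4, 8}  B3 = {0, 2, 3, 8}  B4 = {0, 3, 8, 9}  B5 = {0, 3, 7, 8}  B6 = {0, 1, 6, 8}  B7 = {0, 5, 8, 9}
Tree: B1–B2, B2–B3, B1–B4, B2–B5, B1–B6, B4–B7

Each bag holds 4 vertices, so the decomposition has width 3, which upper-bounds the treewidth. For the lower bound, the 4 vertices {0, 1, 3, 8} are pairwise adjacent, and any tree decomposition puts a clique entirely inside one bag — forcing width ≥ 3. Hence tw(G) = 3 exactly.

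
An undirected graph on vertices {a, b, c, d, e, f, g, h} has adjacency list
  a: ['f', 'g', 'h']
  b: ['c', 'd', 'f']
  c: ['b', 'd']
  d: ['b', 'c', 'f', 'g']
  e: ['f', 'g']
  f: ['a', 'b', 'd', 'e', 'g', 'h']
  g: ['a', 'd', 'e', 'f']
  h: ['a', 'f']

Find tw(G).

2

A width-2 tree decomposition is:
Bags: B1 = {a, f, g}  B2 = {d, f, g}  B3 = {e, f, g}  B4 = {a, f, h}  B5 = {b, d, f}  B6 = {b, c, d}
Tree: B1–B2, B2–B3, B1–B4, B2–B5, B5–B6
Every bag has size at most 3, so the width is 3 − 1 = 2 and tw(G) ≤ 2. On the other hand G contains the 3-clique {b, c, d}. A clique must lie in a single bag of any decomposition, so no decomposition can have width below 2. Combining the bounds, tw(G) = 2.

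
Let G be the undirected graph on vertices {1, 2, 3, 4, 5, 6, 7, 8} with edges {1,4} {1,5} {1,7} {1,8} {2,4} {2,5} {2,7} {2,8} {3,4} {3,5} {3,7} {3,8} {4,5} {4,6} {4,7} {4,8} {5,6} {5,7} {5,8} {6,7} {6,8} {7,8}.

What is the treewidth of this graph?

A width-4 tree decomposition is:
Bags: B1 = {3, 4, 5, 7, 8}  B2 = {4, 5, 6, 7, 8}  B3 = {1, 4, 5, 7, 8}  B4 = {2, 4, 5, 7, 8}
Tree: B1–B2, B1–B3, B3–B4
Each bag holds 5 vertices, so the decomposition has width 4, which upper-bounds the treewidth. For the lower bound, the 5 vertices {1, 4, 5, 7, 8} are pairwise adjacent, and any tree decomposition puts a clique entirely inside one bag — forcing width ≥ 4. Hence tw(G) = 4 exactly.

4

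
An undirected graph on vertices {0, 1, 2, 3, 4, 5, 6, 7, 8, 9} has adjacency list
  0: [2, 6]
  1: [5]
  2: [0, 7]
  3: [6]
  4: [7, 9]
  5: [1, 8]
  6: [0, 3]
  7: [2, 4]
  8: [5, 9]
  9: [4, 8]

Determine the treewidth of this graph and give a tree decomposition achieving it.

Every bag has size at most 2, so the width is 2 − 1 = 1 and tw(G) ≤ 1. G has an edge, so its treewidth is at least 1. Hence tw(G) = 1 exactly.

Treewidth 1.
Bags: B1 = {1, 5}  B2 = {5, 8}  B3 = {8, 9}  B4 = {4, 9}  B5 = {4, 7}  B6 = {2, 7}  B7 = {0, 2}  B8 = {0, 6}  B9 = {3, 6}
Tree: B1–B2, B2–B3, B3–B4, B4–B5, B5–B6, B6–B7, B7–B8, B8–B9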